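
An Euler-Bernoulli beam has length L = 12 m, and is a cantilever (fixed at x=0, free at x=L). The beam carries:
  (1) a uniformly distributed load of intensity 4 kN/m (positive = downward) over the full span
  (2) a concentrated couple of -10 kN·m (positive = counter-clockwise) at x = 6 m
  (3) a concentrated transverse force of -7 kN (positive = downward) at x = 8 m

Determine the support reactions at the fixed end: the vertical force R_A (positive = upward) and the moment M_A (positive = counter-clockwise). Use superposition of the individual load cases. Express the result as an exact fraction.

R_A = 41 kN, M_A = 242 kN·m

Load 1 — uniform load w=4 kN/m over full span:
  R_A = wL = 4·12 = 48 kN
  M_A = wL²/2 = 4·12²/2 = 288 kN·m
Load 2 — applied couple M₀=-10 kN·m at a=6 m (b=L-a=6):
  R_A = 0 kN
  M_A = -M₀ = -(-10) = 10 kN·m
Load 3 — point force P=-7 kN at a=8 m (b=L-a=4):
  R_A = P = (-7) = -7 kN
  M_A = Pa = (-7)·8 = -56 kN·m
Superposition: R_A = 41 kN, M_A = 242 kN·m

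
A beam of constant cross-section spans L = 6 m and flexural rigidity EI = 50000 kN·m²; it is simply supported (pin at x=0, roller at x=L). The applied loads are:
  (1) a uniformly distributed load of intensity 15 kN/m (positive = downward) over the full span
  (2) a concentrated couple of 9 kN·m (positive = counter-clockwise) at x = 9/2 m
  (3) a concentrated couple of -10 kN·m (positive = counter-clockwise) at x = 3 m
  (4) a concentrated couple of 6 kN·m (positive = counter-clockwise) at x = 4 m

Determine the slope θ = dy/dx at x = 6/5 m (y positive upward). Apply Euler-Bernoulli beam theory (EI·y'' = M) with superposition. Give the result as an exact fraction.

Load 1 — uniform load w=15 kN/m over full span:
  θ_1 = -w(L³-6Lx²+4x³)/(24EI) = -15·(6³-6·6·(6/5)²+4·(6/5)³)/(24·50000) = -2673/1250000 rad
Load 2 — applied couple M₀=9 kN·m at a=9/2 m (b=L-a=3/2):
  θ_2 = (M₀x²/(2L)+C₁)/EI  [x≤a] with C₁=M₀(3b²-L²)/(6L)=-117/16 = (9·(6/5)²/(2·6)+(-117/16))/50000 = -2493/20000000 rad
Load 3 — applied couple M₀=-10 kN·m at a=3 m (b=L-a=3):
  θ_3 = (M₀x²/(2L)+C₁)/EI  [x≤a] with C₁=M₀(3b²-L²)/(6L)=5/2 = ((-10)·(6/5)²/(2·6)+(5/2))/50000 = 13/500000 rad
Load 4 — applied couple M₀=6 kN·m at a=4 m (b=L-a=2):
  θ_4 = (M₀x²/(2L)+C₁)/EI  [x≤a] with C₁=M₀(3b²-L²)/(6L)=-4 = (6·(6/5)²/(2·6)+(-4))/50000 = -41/625000 rad
Superposition: θ = Σ θ_i = -46053/20000000 rad ≈ -0.002303 rad

θ(6/5) = -46053/20000000 rad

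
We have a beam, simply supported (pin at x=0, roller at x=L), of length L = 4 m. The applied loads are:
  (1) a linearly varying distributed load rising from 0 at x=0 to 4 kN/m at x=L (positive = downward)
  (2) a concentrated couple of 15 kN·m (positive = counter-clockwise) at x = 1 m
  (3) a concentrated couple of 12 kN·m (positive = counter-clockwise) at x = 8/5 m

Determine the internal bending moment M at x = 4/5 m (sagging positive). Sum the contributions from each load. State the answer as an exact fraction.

M(4/5) = 931/125 kN·m

Load 1 — triangular load w₀=4 kN/m (0→w₀ over full span):
  M_1 = w₀Lx/6 - w₀x³/(6L) = 4·4·(4/5)/6 - 4·(4/5)³/(6·4) = 256/125 kN·m
Load 2 — applied couple M₀=15 kN·m at a=1 m (b=L-a=3):
  M_2 = M₀x/L  [x≤a] = 15·(4/5)/4 = 3 kN·m
Load 3 — applied couple M₀=12 kN·m at a=8/5 m (b=L-a=12/5):
  M_3 = M₀x/L  [x≤a] = 12·(4/5)/4 = 12/5 kN·m
Superposition: M = Σ M_i = 931/125 kN·m ≈ 7.448000 kN·m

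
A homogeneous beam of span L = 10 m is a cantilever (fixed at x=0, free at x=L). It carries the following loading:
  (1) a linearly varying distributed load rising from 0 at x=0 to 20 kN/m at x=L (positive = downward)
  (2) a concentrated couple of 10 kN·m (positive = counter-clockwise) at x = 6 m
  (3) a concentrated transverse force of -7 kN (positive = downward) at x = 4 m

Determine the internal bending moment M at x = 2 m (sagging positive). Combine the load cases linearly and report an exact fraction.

M(2) = -1336/3 kN·m

Load 1 — triangular load w₀=20 kN/m (0→w₀ over full span):
  M_1 = w₀Lx/2 - w₀L²/3 - w₀x³/(6L) = 20·10·2/2 - 20·10²/3 - 20·2³/(6·10) = -1408/3 kN·m
Load 2 — applied couple M₀=10 kN·m at a=6 m (b=L-a=4):
  M_2 = M₀  [x≤a] = 10 = 10 kN·m
Load 3 — point force P=-7 kN at a=4 m (b=L-a=6):
  M_3 = -P(a-x)  [x≤a] = -(-7)·(4-2) = 14 kN·m
Superposition: M = Σ M_i = -1336/3 kN·m ≈ -445.333333 kN·m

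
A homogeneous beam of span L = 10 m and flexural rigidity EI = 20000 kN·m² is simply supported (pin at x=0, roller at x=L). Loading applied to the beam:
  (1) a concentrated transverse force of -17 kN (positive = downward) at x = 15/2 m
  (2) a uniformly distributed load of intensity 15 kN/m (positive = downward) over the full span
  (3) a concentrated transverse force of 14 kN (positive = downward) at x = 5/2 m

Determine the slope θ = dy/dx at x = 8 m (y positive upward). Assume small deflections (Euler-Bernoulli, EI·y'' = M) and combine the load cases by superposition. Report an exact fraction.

θ(8) = 15207/640000 rad

Load 1 — point force P=-17 kN at a=15/2 m (b=L-a=5/2):
  θ_1 = -Pa(2L²-6Lx+3x²+a²)/(6LEI)  [x>a] = -(-17)·(15/2)·(2·10²-6·10·8+3·8²+(15/2)²)/(6·10·20000) = -2159/640000 rad
Load 2 — uniform load w=15 kN/m over full span:
  θ_2 = -w(L³-6Lx²+4x³)/(24EI) = -15·(10³-6·10·8²+4·8³)/(24·20000) = 99/4000 rad
Load 3 — point force P=14 kN at a=5/2 m (b=L-a=15/2):
  θ_3 = -Pa(2L²-6Lx+3x²+a²)/(6LEI)  [x>a] = -14·(5/2)·(2·10²-6·10·8+3·8²+(5/2)²)/(6·10·20000) = 763/320000 rad
Superposition: θ = Σ θ_i = 15207/640000 rad ≈ 0.023761 rad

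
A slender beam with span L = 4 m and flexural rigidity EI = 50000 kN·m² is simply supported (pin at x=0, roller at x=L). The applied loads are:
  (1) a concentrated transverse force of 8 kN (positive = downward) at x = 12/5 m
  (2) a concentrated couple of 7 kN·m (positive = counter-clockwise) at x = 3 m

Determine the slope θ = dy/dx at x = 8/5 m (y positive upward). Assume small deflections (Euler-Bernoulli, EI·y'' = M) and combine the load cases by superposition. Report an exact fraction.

θ(8/5) = -13871/150000000 rad

Load 1 — point force P=8 kN at a=12/5 m (b=L-a=8/5):
  θ_1 = -Pb(L²-b²-3x²)/(6LEI)  [x≤a] = -8·(8/5)·(4²-(8/5)²-3·(8/5)²)/(6·4·50000) = -24/390625 rad
Load 2 — applied couple M₀=7 kN·m at a=3 m (b=L-a=1):
  θ_2 = (M₀x²/(2L)+C₁)/EI  [x≤a] with C₁=M₀(3b²-L²)/(6L)=-91/24 = (7·(8/5)²/(2·4)+(-91/24))/50000 = -931/30000000 rad
Superposition: θ = Σ θ_i = -13871/150000000 rad ≈ -0.000092 rad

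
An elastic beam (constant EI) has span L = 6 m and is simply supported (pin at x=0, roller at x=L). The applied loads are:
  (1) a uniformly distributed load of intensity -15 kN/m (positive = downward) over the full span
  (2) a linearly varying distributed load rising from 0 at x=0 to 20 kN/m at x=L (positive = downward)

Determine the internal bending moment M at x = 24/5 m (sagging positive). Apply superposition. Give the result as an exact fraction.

M(24/5) = -216/25 kN·m

Load 1 — uniform load w=-15 kN/m over full span:
  M_1 = wx(L-x)/2 = (-15)·(24/5)·(6-(24/5))/2 = -216/5 kN·m
Load 2 — triangular load w₀=20 kN/m (0→w₀ over full span):
  M_2 = w₀Lx/6 - w₀x³/(6L) = 20·6·(24/5)/6 - 20·(24/5)³/(6·6) = 864/25 kN·m
Superposition: M = Σ M_i = -216/25 kN·m ≈ -8.640000 kN·m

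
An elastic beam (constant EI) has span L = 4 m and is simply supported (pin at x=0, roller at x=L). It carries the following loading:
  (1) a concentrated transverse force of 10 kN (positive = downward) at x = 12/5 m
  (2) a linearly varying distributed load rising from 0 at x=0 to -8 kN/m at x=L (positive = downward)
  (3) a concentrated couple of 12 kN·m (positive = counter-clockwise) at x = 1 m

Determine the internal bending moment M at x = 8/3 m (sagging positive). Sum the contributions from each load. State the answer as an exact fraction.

M(8/3) = -316/81 kN·m

Load 1 — point force P=10 kN at a=12/5 m (b=L-a=8/5):
  M_1 = Pa(L-x)/L  [x>a] = 10·(12/5)·(4-(8/3))/4 = 8 kN·m
Load 2 — triangular load w₀=-8 kN/m (0→w₀ over full span):
  M_2 = w₀Lx/6 - w₀x³/(6L) = (-8)·4·(8/3)/6 - (-8)·(8/3)³/(6·4) = -640/81 kN·m
Load 3 — applied couple M₀=12 kN·m at a=1 m (b=L-a=3):
  M_3 = M₀x/L - M₀  [x>a] = 12·(8/3)/4 - 12 = -4 kN·m
Superposition: M = Σ M_i = -316/81 kN·m ≈ -3.901235 kN·m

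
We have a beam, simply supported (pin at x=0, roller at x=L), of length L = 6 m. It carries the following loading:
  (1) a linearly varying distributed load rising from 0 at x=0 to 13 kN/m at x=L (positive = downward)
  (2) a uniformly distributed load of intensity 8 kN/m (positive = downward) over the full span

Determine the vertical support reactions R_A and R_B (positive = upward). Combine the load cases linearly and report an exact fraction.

R_A = 37 kN, R_B = 50 kN

Load 1 — triangular load w₀=13 kN/m (0→w₀ over full span):
  R_A = w₀L/6 = 13·6/6 = 13 kN
  R_B = w₀L/3 = 13·6/3 = 26 kN
Load 2 — uniform load w=8 kN/m over full span:
  R_A = wL/2 = 8·6/2 = 24 kN
  R_B = wL/2 = 8·6/2 = 24 kN
Superposition: R_A = 37 kN, R_B = 50 kN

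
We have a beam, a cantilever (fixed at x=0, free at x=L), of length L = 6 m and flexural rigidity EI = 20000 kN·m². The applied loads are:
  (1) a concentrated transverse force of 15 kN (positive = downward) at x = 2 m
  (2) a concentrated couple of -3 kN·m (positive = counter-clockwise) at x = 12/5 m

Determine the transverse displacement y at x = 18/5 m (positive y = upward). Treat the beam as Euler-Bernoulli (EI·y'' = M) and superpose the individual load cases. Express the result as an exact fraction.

y(18/5) = -329/62500 m

Load 1 — point force P=15 kN at a=2 m (b=L-a=4):
  y_1 = -Pa²(3x-a)/(6EI)  [x>a] = -15·2²·(3·(18/5)-2)/(6·20000) = -11/2500 m
Load 2 — applied couple M₀=-3 kN·m at a=12/5 m (b=L-a=18/5):
  y_2 = M₀a(2x-a)/(2EI)  [x>a] = (-3)·(12/5)·(2·(18/5)-(12/5))/(2·20000) = -27/31250 m
Superposition: y = Σ y_i = -329/62500 m ≈ -0.005264 m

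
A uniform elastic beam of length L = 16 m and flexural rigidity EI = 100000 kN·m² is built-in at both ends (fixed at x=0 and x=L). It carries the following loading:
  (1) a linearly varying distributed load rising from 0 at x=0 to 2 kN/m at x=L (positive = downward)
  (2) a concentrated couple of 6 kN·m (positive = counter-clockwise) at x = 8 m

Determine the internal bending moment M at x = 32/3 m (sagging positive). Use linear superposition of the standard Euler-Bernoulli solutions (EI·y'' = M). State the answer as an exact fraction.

M(32/3) = 5953/810 kN·m

Load 1 — triangular load w₀=2 kN/m (0→w₀ over full span):
  M_1 = 3w₀Lx/20 - w₀L²/30 - w₀x³/(6L) = 3·2·16·(32/3)/20 - 2·16²/30 - 2·(32/3)³/(6·16) = 3584/405 kN·m
Load 2 — applied couple M₀=6 kN·m at a=8 m (b=L-a=8):
  M_2 = R_Ax - M_A - M₀  [x>a] with R_A=9/16, M_A=3/2 = (9/16)·(32/3) - (3/2) - 6 = -3/2 kN·m
Superposition: M = Σ M_i = 5953/810 kN·m ≈ 7.349383 kN·m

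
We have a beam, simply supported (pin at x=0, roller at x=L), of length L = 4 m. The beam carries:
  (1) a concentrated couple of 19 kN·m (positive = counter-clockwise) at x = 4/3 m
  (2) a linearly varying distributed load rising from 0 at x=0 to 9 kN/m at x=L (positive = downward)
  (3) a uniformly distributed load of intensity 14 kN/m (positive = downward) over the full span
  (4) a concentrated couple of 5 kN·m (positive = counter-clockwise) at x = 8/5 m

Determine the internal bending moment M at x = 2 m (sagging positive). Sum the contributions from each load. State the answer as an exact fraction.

Load 1 — applied couple M₀=19 kN·m at a=4/3 m (b=L-a=8/3):
  M_1 = M₀x/L - M₀  [x>a] = 19·2/4 - 19 = -19/2 kN·m
Load 2 — triangular load w₀=9 kN/m (0→w₀ over full span):
  M_2 = w₀Lx/6 - w₀x³/(6L) = 9·4·2/6 - 9·2³/(6·4) = 9 kN·m
Load 3 — uniform load w=14 kN/m over full span:
  M_3 = wx(L-x)/2 = 14·2·(4-2)/2 = 28 kN·m
Load 4 — applied couple M₀=5 kN·m at a=8/5 m (b=L-a=12/5):
  M_4 = M₀x/L - M₀  [x>a] = 5·2/4 - 5 = -5/2 kN·m
Superposition: M = Σ M_i = 25 kN·m ≈ 25.000000 kN·m

M(2) = 25 kN·m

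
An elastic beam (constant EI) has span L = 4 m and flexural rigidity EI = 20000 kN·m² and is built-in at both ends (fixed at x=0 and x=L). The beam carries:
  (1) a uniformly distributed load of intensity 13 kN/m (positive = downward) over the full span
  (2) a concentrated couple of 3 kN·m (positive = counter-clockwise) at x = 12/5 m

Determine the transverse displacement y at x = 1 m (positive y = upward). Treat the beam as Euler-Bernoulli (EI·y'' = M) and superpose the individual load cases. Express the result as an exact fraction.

y(1) = -207/800000 m

Load 1 — uniform load w=13 kN/m over full span:
  y_1 = -wx²(L-x)²/(24EI) = -13·1²·(4-1)²/(24·20000) = -39/160000 m
Load 2 — applied couple M₀=3 kN·m at a=12/5 m (b=L-a=8/5):
  y_2 = (R_Ax³/6 - M_Ax²/2)/EI  [x≤a] with R_A=27/25, M_A=24/25 = ((27/25)·1³/6 - (24/25)·1²/2)/20000 = -3/200000 m
Superposition: y = Σ y_i = -207/800000 m ≈ -0.000259 m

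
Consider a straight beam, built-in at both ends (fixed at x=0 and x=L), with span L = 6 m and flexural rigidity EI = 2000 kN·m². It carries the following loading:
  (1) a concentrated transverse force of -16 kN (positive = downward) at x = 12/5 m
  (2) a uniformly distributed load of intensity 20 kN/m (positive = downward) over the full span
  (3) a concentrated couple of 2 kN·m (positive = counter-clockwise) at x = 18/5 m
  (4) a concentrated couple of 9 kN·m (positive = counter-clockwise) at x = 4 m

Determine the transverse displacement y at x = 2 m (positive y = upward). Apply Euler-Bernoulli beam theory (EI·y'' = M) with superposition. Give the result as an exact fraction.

Load 1 — point force P=-16 kN at a=12/5 m (b=L-a=18/5):
  y_1 = -Pb²x²(3aL-(3a+b)x)/(6L³EI)  [x≤a] = -(-16)·(18/5)²·2²·(3·(12/5)·6-(3·(12/5)+(18/5))·2)/(6·6³·2000) = 108/15625 m
Load 2 — uniform load w=20 kN/m over full span:
  y_2 = -wx²(L-x)²/(24EI) = -20·2²·(6-2)²/(24·2000) = -2/75 m
Load 3 — applied couple M₀=2 kN·m at a=18/5 m (b=L-a=12/5):
  y_3 = (R_Ax³/6 - M_Ax²/2)/EI  [x≤a] with R_A=12/25, M_A=16/25 = ((12/25)·2³/6 - (16/25)·2²/2)/2000 = -1/3125 m
Load 4 — applied couple M₀=9 kN·m at a=4 m (b=L-a=2):
  y_4 = (R_Ax³/6 - M_Ax²/2)/EI  [x≤a] with R_A=2, M_A=3 = (2·2³/6 - 3·2²/2)/2000 = -1/600 m
Superposition: y = Σ y_i = -8153/375000 m ≈ -0.021741 m

y(2) = -8153/375000 m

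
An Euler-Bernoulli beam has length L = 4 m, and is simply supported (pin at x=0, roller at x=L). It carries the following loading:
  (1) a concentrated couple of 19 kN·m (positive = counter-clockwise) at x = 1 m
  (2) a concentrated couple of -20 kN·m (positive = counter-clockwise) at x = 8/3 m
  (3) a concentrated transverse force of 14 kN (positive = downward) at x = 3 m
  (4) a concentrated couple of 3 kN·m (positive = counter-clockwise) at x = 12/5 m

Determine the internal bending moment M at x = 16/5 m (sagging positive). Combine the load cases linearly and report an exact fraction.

M(16/5) = 8 kN·m

Load 1 — applied couple M₀=19 kN·m at a=1 m (b=L-a=3):
  M_1 = M₀x/L - M₀  [x>a] = 19·(16/5)/4 - 19 = -19/5 kN·m
Load 2 — applied couple M₀=-20 kN·m at a=8/3 m (b=L-a=4/3):
  M_2 = M₀x/L - M₀  [x>a] = (-20)·(16/5)/4 - (-20) = 4 kN·m
Load 3 — point force P=14 kN at a=3 m (b=L-a=1):
  M_3 = Pa(L-x)/L  [x>a] = 14·3·(4-(16/5))/4 = 42/5 kN·m
Load 4 — applied couple M₀=3 kN·m at a=12/5 m (b=L-a=8/5):
  M_4 = M₀x/L - M₀  [x>a] = 3·(16/5)/4 - 3 = -3/5 kN·m
Superposition: M = Σ M_i = 8 kN·m ≈ 8.000000 kN·m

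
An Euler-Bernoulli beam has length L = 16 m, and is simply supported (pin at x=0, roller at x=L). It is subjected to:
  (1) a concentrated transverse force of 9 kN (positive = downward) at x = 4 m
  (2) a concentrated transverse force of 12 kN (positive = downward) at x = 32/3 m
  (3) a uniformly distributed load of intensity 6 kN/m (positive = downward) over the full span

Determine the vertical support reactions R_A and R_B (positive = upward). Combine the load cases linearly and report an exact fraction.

Load 1 — point force P=9 kN at a=4 m (b=L-a=12):
  R_A = Pb/L = 9·12/16 = 27/4 kN
  R_B = Pa/L = 9·4/16 = 9/4 kN
Load 2 — point force P=12 kN at a=32/3 m (b=L-a=16/3):
  R_A = Pb/L = 12·(16/3)/16 = 4 kN
  R_B = Pa/L = 12·(32/3)/16 = 8 kN
Load 3 — uniform load w=6 kN/m over full span:
  R_A = wL/2 = 6·16/2 = 48 kN
  R_B = wL/2 = 6·16/2 = 48 kN
Superposition: R_A = 235/4 kN, R_B = 233/4 kN

R_A = 235/4 kN, R_B = 233/4 kN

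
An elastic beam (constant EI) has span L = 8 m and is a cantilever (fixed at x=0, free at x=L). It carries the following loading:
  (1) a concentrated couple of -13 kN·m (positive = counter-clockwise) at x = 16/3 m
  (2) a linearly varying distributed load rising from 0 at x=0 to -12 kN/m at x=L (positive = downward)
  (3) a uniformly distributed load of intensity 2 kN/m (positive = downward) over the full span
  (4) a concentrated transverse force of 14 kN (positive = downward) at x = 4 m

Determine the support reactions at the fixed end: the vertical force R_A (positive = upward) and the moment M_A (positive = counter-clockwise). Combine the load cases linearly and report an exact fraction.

Load 1 — applied couple M₀=-13 kN·m at a=16/3 m (b=L-a=8/3):
  R_A = 0 kN
  M_A = -M₀ = -(-13) = 13 kN·m
Load 2 — triangular load w₀=-12 kN/m (0→w₀ over full span):
  R_A = w₀L/2 = (-12)·8/2 = -48 kN
  M_A = w₀L²/3 = (-12)·8²/3 = -256 kN·m
Load 3 — uniform load w=2 kN/m over full span:
  R_A = wL = 2·8 = 16 kN
  M_A = wL²/2 = 2·8²/2 = 64 kN·m
Load 4 — point force P=14 kN at a=4 m (b=L-a=4):
  R_A = P = 14 kN
  M_A = Pa = 14·4 = 56 kN·m
Superposition: R_A = -18 kN, M_A = -123 kN·m

R_A = -18 kN, M_A = -123 kN·m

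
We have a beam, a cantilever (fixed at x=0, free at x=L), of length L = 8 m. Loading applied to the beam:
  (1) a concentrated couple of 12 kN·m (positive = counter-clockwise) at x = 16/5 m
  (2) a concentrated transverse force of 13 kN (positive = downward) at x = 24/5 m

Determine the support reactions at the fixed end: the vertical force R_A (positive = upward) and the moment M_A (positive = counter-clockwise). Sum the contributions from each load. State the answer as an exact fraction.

Load 1 — applied couple M₀=12 kN·m at a=16/5 m (b=L-a=24/5):
  R_A = 0 kN
  M_A = -M₀ = -12 kN·m
Load 2 — point force P=13 kN at a=24/5 m (b=L-a=16/5):
  R_A = P = 13 kN
  M_A = Pa = 13·(24/5) = 312/5 kN·m
Superposition: R_A = 13 kN, M_A = 252/5 kN·m

R_A = 13 kN, M_A = 252/5 kN·m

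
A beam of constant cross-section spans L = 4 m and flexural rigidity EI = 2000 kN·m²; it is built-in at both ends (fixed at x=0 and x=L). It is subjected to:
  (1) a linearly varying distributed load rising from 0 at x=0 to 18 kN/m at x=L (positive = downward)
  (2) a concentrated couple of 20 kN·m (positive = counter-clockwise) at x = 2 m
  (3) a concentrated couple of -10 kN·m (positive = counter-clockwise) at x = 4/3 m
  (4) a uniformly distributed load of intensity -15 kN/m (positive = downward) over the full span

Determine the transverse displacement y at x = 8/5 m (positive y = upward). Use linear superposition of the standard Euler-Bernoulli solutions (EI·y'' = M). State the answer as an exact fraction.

Load 1 — triangular load w₀=18 kN/m (0→w₀ over full span):
  y_1 = -w₀x²(L-x)²(x+2L)/(120LEI) = -18·(8/5)²·(4-(8/5))²·((8/5)+2·4)/(120·4·2000) = -5184/1953125 m
Load 2 — applied couple M₀=20 kN·m at a=2 m (b=L-a=2):
  y_2 = (R_Ax³/6 - M_Ax²/2)/EI  [x≤a] with R_A=15/2, M_A=5 = ((15/2)·(8/5)³/6 - 5·(8/5)²/2)/2000 = -2/3125 m
Load 3 — applied couple M₀=-10 kN·m at a=4/3 m (b=L-a=8/3):
  y_3 = (R_Ax³/6 - M_Ax²/2 - M₀(x-a)²/2)/EI  [x>a] with R_A=-10/3, M_A=0 = ((-10/3)·(8/5)³/6 - 0·(8/5)²/2 - (-10)·((8/5)-(4/3))²/2)/2000 = -3/3125 m
Load 4 — uniform load w=-15 kN/m over full span:
  y_4 = -wx²(L-x)²/(24EI) = -(-15)·(8/5)²·(4-(8/5))²/(24·2000) = 72/15625 m
Superposition: y = Σ y_i = 691/1953125 m ≈ 0.000354 m

y(8/5) = 691/1953125 m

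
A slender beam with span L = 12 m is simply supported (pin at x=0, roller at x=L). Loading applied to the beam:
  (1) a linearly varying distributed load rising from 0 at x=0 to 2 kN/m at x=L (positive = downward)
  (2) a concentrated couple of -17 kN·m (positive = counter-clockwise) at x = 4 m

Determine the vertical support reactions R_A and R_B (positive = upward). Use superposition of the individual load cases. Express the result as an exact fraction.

Load 1 — triangular load w₀=2 kN/m (0→w₀ over full span):
  R_A = w₀L/6 = 2·12/6 = 4 kN
  R_B = w₀L/3 = 2·12/3 = 8 kN
Load 2 — applied couple M₀=-17 kN·m at a=4 m (b=L-a=8):
  R_A = M₀/L = (-17)/12 = -17/12 kN
  R_B = -M₀/L = -(-17)/12 = 17/12 kN
Superposition: R_A = 31/12 kN, R_B = 113/12 kN

R_A = 31/12 kN, R_B = 113/12 kN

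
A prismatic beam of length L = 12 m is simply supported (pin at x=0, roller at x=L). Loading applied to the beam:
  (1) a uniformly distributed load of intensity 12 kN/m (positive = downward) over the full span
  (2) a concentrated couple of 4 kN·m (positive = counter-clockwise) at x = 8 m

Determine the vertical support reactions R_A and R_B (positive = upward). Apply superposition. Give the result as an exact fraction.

R_A = 217/3 kN, R_B = 215/3 kN

Load 1 — uniform load w=12 kN/m over full span:
  R_A = wL/2 = 12·12/2 = 72 kN
  R_B = wL/2 = 12·12/2 = 72 kN
Load 2 — applied couple M₀=4 kN·m at a=8 m (b=L-a=4):
  R_A = M₀/L = 4/12 = 1/3 kN
  R_B = -M₀/L = -4/12 = -1/3 kN
Superposition: R_A = 217/3 kN, R_B = 215/3 kN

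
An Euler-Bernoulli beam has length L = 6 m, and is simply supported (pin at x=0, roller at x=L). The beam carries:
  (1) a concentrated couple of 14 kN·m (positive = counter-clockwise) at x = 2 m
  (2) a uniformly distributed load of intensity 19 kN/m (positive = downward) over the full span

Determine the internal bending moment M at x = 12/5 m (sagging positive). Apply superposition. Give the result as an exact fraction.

M(12/5) = 1842/25 kN·m

Load 1 — applied couple M₀=14 kN·m at a=2 m (b=L-a=4):
  M_1 = M₀x/L - M₀  [x>a] = 14·(12/5)/6 - 14 = -42/5 kN·m
Load 2 — uniform load w=19 kN/m over full span:
  M_2 = wx(L-x)/2 = 19·(12/5)·(6-(12/5))/2 = 2052/25 kN·m
Superposition: M = Σ M_i = 1842/25 kN·m ≈ 73.680000 kN·m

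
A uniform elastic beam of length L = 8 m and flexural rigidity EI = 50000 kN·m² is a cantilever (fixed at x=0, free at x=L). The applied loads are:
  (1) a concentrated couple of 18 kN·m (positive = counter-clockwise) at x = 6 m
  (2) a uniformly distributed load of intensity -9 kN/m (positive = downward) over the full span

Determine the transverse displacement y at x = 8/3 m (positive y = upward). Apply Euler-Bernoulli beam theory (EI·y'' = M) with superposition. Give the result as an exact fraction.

Load 1 — applied couple M₀=18 kN·m at a=6 m (b=L-a=2):
  y_1 = M₀x²/(2EI)  [x≤a] = 18·(8/3)²/(2·50000) = 4/3125 m
Load 2 — uniform load w=-9 kN/m over full span:
  y_2 = -wx²(x²-4Lx+6L²)/(24EI) = -(-9)·(8/3)²·((8/3)²-4·8·(8/3)+6·8²)/(24·50000) = 1376/84375 m
Superposition: y = Σ y_i = 1484/84375 m ≈ 0.017588 m

y(8/3) = 1484/84375 m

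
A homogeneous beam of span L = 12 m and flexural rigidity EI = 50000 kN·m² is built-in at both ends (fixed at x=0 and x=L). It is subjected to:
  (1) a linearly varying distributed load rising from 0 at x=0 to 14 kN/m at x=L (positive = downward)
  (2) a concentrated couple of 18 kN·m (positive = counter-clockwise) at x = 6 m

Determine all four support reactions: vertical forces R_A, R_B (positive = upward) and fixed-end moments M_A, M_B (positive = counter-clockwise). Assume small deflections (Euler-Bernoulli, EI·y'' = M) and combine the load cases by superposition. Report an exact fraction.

Load 1 — triangular load w₀=14 kN/m (0→w₀ over full span):
  R_A = 3w₀L/20 = 3·14·12/20 = 126/5 kN
  M_A = w₀L²/30 = 14·12²/30 = 336/5 kN·m
  R_B = 7w₀L/20 = 7·14·12/20 = 294/5 kN
  M_B = -w₀L²/20 = -14·12²/20 = -504/5 kN·m
Load 2 — applied couple M₀=18 kN·m at a=6 m (b=L-a=6):
  R_A = 6M₀ab/L³ = 6·18·6·6/12³ = 9/4 kN
  M_A = M₀b(2a-b)/L² = 18·6·(2·6-6)/12² = 9/2 kN·m
  R_B = -6M₀ab/L³ = -6·18·6·6/12³ = -9/4 kN
  M_B = M₀a(2b-a)/L² = 18·6·(2·6-6)/12² = 9/2 kN·m
Superposition: R_A = 549/20 kN, M_A = 717/10 kN·m, R_B = 1131/20 kN, M_B = -963/10 kN·m

R_A = 549/20 kN, M_A = 717/10 kN·m, R_B = 1131/20 kN, M_B = -963/10 kN·m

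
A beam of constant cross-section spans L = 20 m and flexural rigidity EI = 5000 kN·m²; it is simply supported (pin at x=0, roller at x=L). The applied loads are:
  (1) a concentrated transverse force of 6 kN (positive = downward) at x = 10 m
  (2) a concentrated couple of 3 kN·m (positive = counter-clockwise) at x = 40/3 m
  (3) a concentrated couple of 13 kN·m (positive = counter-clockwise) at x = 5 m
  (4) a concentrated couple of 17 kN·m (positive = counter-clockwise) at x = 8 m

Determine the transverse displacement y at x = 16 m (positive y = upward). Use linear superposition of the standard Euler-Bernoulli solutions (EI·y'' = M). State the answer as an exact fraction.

Load 1 — point force P=6 kN at a=10 m (b=L-a=10):
  y_1 = -Pa(L-x)(2Lx-a²-x²)/(6LEI)  [x>a] = -6·10·(20-16)·(2·20·16-10²-16²)/(6·20·5000) = -71/625 m
Load 2 — applied couple M₀=3 kN·m at a=40/3 m (b=L-a=20/3):
  y_2 = (M₀x³/(6L)-M₀(x-a)²/2+C₁x)/EI  [x>a] with C₁=M₀(3b²-L²)/(6L)=-20/3 = (3·16³/(6·20)-3·(16-(40/3))²/2+(-20/3)·16)/5000 = -28/9375 m
Load 3 — applied couple M₀=13 kN·m at a=5 m (b=L-a=15):
  y_3 = (M₀x³/(6L)-M₀(x-a)²/2+C₁x)/EI  [x>a] with C₁=M₀(3b²-L²)/(6L)=715/24 = (13·16³/(6·20)-13·(16-5)²/2+(715/24)·16)/5000 = 1339/50000 m
Load 4 — applied couple M₀=17 kN·m at a=8 m (b=L-a=12):
  y_4 = (M₀x³/(6L)-M₀(x-a)²/2+C₁x)/EI  [x>a] with C₁=M₀(3b²-L²)/(6L)=68/15 = (17·16³/(6·20)-17·(16-8)²/2+(68/15)·16)/5000 = 68/3125 m
Superposition: y = Σ y_i = -10207/150000 m ≈ -0.068047 m

y(16) = -10207/150000 m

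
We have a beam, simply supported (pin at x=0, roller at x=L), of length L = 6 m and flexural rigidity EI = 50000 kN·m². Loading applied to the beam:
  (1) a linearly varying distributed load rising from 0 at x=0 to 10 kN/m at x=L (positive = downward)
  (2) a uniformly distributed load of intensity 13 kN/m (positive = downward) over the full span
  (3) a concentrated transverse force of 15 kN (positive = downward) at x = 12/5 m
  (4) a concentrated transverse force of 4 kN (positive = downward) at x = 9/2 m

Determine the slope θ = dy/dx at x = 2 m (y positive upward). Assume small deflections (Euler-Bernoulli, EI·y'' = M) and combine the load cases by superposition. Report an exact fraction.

Load 1 — triangular load w₀=10 kN/m (0→w₀ over full span):
  θ_1 = -w₀(7L⁴-30L²x²+15x⁴)/(360LEI) = -10·(7·6⁴-30·6²·2²+15·2⁴)/(360·6·50000) = -13/28125 rad
Load 2 — uniform load w=13 kN/m over full span:
  θ_2 = -w(L³-6Lx²+4x³)/(24EI) = -13·(6³-6·6·2²+4·2³)/(24·50000) = -169/150000 rad
Load 3 — point force P=15 kN at a=12/5 m (b=L-a=18/5):
  θ_3 = -Pb(L²-b²-3x²)/(6LEI)  [x≤a] = -15·(18/5)·(6²-(18/5)²-3·2²)/(6·6·50000) = -207/625000 rad
Load 4 — point force P=4 kN at a=9/2 m (b=L-a=3/2):
  θ_4 = -Pb(L²-b²-3x²)/(6LEI)  [x≤a] = -4·(3/2)·(6²-(3/2)²-3·2²)/(6·6·50000) = -29/400000 rad
Superposition: θ = Σ θ_i = -179333/90000000 rad ≈ -0.001993 rad

θ(2) = -179333/90000000 rad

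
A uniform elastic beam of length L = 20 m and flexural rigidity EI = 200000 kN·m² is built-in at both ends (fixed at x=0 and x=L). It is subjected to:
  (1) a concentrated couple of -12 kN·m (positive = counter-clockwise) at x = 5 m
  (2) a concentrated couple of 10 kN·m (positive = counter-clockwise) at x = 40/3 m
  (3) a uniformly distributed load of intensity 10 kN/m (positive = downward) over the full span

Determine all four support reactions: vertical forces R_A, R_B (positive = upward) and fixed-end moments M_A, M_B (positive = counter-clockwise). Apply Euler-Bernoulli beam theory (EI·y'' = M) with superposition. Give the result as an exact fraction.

R_A = 11999/120 kN, M_A = 4067/12 kN·m, R_B = 12001/120 kN, M_B = -4045/12 kN·m

Load 1 — applied couple M₀=-12 kN·m at a=5 m (b=L-a=15):
  R_A = 6M₀ab/L³ = 6·(-12)·5·15/20³ = -27/40 kN
  M_A = M₀b(2a-b)/L² = (-12)·15·(2·5-15)/20² = 9/4 kN·m
  R_B = -6M₀ab/L³ = -6·(-12)·5·15/20³ = 27/40 kN
  M_B = M₀a(2b-a)/L² = (-12)·5·(2·15-5)/20² = -15/4 kN·m
Load 2 — applied couple M₀=10 kN·m at a=40/3 m (b=L-a=20/3):
  R_A = 6M₀ab/L³ = 6·10·(40/3)·(20/3)/20³ = 2/3 kN
  M_A = M₀b(2a-b)/L² = 10·(20/3)·(2·(40/3)-(20/3))/20² = 10/3 kN·m
  R_B = -6M₀ab/L³ = -6·10·(40/3)·(20/3)/20³ = -2/3 kN
  M_B = M₀a(2b-a)/L² = 10·(40/3)·(2·(20/3)-(40/3))/20² = 0 kN·m
Load 3 — uniform load w=10 kN/m over full span:
  R_A = wL/2 = 10·20/2 = 100 kN
  M_A = wL²/12 = 10·20²/12 = 1000/3 kN·m
  R_B = wL/2 = 10·20/2 = 100 kN
  M_B = -wL²/12 = -10·20²/12 = -1000/3 kN·m
Superposition: R_A = 11999/120 kN, M_A = 4067/12 kN·m, R_B = 12001/120 kN, M_B = -4045/12 kN·m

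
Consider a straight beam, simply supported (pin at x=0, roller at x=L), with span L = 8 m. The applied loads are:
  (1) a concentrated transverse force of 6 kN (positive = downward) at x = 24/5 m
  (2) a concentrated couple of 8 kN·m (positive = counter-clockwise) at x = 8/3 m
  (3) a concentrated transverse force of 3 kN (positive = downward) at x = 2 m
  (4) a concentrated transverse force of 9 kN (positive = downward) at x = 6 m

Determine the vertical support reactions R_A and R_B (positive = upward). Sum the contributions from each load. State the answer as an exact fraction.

Load 1 — point force P=6 kN at a=24/5 m (b=L-a=16/5):
  R_A = Pb/L = 6·(16/5)/8 = 12/5 kN
  R_B = Pa/L = 6·(24/5)/8 = 18/5 kN
Load 2 — applied couple M₀=8 kN·m at a=8/3 m (b=L-a=16/3):
  R_A = M₀/L = 8/8 = 1 kN
  R_B = -M₀/L = -8/8 = -1 kN
Load 3 — point force P=3 kN at a=2 m (b=L-a=6):
  R_A = Pb/L = 3·6/8 = 9/4 kN
  R_B = Pa/L = 3·2/8 = 3/4 kN
Load 4 — point force P=9 kN at a=6 m (b=L-a=2):
  R_A = Pb/L = 9·2/8 = 9/4 kN
  R_B = Pa/L = 9·6/8 = 27/4 kN
Superposition: R_A = 79/10 kN, R_B = 101/10 kN

R_A = 79/10 kN, R_B = 101/10 kN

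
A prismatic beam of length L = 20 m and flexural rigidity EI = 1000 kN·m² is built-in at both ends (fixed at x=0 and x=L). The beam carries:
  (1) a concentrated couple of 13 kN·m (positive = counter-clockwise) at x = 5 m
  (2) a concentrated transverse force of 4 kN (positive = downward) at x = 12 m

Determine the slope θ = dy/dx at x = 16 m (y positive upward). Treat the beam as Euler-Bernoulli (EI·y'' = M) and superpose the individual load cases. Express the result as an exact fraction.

Load 1 — applied couple M₀=13 kN·m at a=5 m (b=L-a=15):
  θ_1 = (R_Ax²/2 - M_Ax - M₀(x-a))/EI  [x>a] with R_A=117/160, M_A=-39/16 = ((117/160)·16²/2 - (-39/16)·16 - 13·(16-5))/1000 = -13/1250 rad
Load 2 — point force P=4 kN at a=12 m (b=L-a=8):
  θ_2 = Pa²(L-x)(2bL-(3b+a)(L-x))/(2L³EI)  [x>a] = 4·12²·(20-16)·(2·8·20-(3·8+12)·(20-16))/(2·20³·1000) = 396/15625 rad
Superposition: θ = Σ θ_i = 467/31250 rad ≈ 0.014944 rad

θ(16) = 467/31250 rad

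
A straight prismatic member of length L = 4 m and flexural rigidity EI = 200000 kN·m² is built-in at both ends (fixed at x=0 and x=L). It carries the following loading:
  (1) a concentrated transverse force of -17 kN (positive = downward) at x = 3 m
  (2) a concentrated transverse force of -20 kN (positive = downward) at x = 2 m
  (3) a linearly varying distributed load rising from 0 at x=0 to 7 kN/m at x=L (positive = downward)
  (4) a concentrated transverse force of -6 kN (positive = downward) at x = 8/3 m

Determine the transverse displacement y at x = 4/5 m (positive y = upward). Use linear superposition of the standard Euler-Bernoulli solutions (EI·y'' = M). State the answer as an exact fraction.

y(4/5) = 2307743/168750000000 m

Load 1 — point force P=-17 kN at a=3 m (b=L-a=1):
  y_1 = -Pb²x²(3aL-(3a+b)x)/(6L³EI)  [x≤a] = -(-17)·1²·(4/5)²·(3·3·4-(3·3+1)·(4/5))/(6·4³·200000) = 119/30000000 m
Load 2 — point force P=-20 kN at a=2 m (b=L-a=2):
  y_2 = -Pb²x²(3aL-(3a+b)x)/(6L³EI)  [x≤a] = -(-20)·2²·(4/5)²·(3·2·4-(3·2+2)·(4/5))/(6·4³·200000) = 11/937500 m
Load 3 — triangular load w₀=7 kN/m (0→w₀ over full span):
  y_3 = -w₀x²(L-x)²(x+2L)/(120LEI) = -7·(4/5)²·(4-(4/5))²·((4/5)+2·4)/(120·4·200000) = -616/146484375 m
Load 4 — point force P=-6 kN at a=8/3 m (b=L-a=4/3):
  y_4 = -Pb²x²(3aL-(3a+b)x)/(6L³EI)  [x≤a] = -(-6)·(4/3)²·(4/5)²·(3·(8/3)·4-(3·(8/3)+(4/3))·(4/5))/(6·4³·200000) = 23/10546875 m
Superposition: y = Σ y_i = 2307743/168750000000 m ≈ 0.000014 m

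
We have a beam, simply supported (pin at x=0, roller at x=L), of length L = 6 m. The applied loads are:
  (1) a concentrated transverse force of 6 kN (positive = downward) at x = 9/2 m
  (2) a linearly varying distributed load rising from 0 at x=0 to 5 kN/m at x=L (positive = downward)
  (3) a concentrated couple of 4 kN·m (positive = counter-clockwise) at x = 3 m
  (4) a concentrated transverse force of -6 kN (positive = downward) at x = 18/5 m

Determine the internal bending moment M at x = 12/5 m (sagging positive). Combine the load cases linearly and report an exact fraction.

M(12/5) = 238/25 kN·m

Load 1 — point force P=6 kN at a=9/2 m (b=L-a=3/2):
  M_1 = Pbx/L  [x≤a] = 6·(3/2)·(12/5)/6 = 18/5 kN·m
Load 2 — triangular load w₀=5 kN/m (0→w₀ over full span):
  M_2 = w₀Lx/6 - w₀x³/(6L) = 5·6·(12/5)/6 - 5·(12/5)³/(6·6) = 252/25 kN·m
Load 3 — applied couple M₀=4 kN·m at a=3 m (b=L-a=3):
  M_3 = M₀x/L  [x≤a] = 4·(12/5)/6 = 8/5 kN·m
Load 4 — point force P=-6 kN at a=18/5 m (b=L-a=12/5):
  M_4 = Pbx/L  [x≤a] = (-6)·(12/5)·(12/5)/6 = -144/25 kN·m
Superposition: M = Σ M_i = 238/25 kN·m ≈ 9.520000 kN·m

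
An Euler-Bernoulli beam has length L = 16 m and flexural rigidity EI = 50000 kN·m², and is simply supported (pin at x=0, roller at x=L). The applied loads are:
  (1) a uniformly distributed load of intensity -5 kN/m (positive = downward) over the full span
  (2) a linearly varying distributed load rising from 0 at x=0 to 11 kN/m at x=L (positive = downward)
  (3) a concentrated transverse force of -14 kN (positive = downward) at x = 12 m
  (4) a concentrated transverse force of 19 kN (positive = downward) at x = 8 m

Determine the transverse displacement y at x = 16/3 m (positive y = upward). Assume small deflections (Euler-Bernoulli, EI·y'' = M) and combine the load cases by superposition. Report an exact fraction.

y(16/3) = -44204/2278125 m

Load 1 — uniform load w=-5 kN/m over full span:
  y_1 = -wx(L³-2Lx²+x³)/(24EI) = -(-5)·(16/3)·(16³-2·16·(16/3)²+(16/3)³)/(24·50000) = 11264/151875 m
Load 2 — triangular load w₀=11 kN/m (0→w₀ over full span):
  y_2 = -w₀x(7L⁴-10L²x²+3x⁴)/(360LEI) = -11·(16/3)·(7·16⁴-10·16²·(16/3)²+3·(16/3)⁴)/(360·16·50000) = -180224/2278125 m
Load 3 — point force P=-14 kN at a=12 m (b=L-a=4):
  y_3 = -Pbx(L²-b²-x²)/(6LEI)  [x≤a] = -(-14)·4·(16/3)·(16²-4²-(16/3)²)/(6·16·50000) = 3332/253125 m
Load 4 — point force P=19 kN at a=8 m (b=L-a=8):
  y_4 = -Pbx(L²-b²-x²)/(6LEI)  [x≤a] = -19·8·(16/3)·(16²-8²-(16/3)²)/(6·16·50000) = -6992/253125 m
Superposition: y = Σ y_i = -44204/2278125 m ≈ -0.019404 m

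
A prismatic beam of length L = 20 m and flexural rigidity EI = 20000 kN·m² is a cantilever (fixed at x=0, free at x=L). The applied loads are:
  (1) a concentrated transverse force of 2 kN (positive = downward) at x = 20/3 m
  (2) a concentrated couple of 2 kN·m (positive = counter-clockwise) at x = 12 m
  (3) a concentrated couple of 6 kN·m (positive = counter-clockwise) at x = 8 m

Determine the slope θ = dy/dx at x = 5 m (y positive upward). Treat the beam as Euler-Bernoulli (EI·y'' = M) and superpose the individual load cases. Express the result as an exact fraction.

θ(5) = -1/12000 rad

Load 1 — point force P=2 kN at a=20/3 m (b=L-a=40/3):
  θ_1 = -Px(2a-x)/(2EI)  [x≤a] = -2·5·(2·(20/3)-5)/(2·20000) = -1/480 rad
Load 2 — applied couple M₀=2 kN·m at a=12 m (b=L-a=8):
  θ_2 = M₀x/EI  [x≤a] = 2·5/20000 = 1/2000 rad
Load 3 — applied couple M₀=6 kN·m at a=8 m (b=L-a=12):
  θ_3 = M₀x/EI  [x≤a] = 6·5/20000 = 3/2000 rad
Superposition: θ = Σ θ_i = -1/12000 rad ≈ -0.000083 rad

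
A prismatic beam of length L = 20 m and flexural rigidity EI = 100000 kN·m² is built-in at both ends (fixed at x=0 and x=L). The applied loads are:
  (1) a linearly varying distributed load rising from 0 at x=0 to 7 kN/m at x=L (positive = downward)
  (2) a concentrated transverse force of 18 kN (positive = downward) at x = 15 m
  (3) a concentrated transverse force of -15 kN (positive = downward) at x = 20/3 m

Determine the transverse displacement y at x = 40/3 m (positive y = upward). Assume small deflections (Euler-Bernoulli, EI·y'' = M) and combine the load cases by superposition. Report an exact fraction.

y(40/3) = -1919/145800 m

Load 1 — triangular load w₀=7 kN/m (0→w₀ over full span):
  y_1 = -w₀x²(L-x)²(x+2L)/(120LEI) = -7·(40/3)²·(20-(40/3))²·((40/3)+2·20)/(120·20·100000) = -224/18225 m
Load 2 — point force P=18 kN at a=15 m (b=L-a=5):
  y_2 = -Pb²x²(3aL-(3a+b)x)/(6L³EI)  [x≤a] = -18·5²·(40/3)²·(3·15·20-(3·15+5)·(40/3))/(6·20³·100000) = -7/1800 m
Load 3 — point force P=-15 kN at a=20/3 m (b=L-a=40/3):
  y_3 = -Pa²(L-x)²(3bL-(3b+a)(L-x))/(6L³EI)  [x>a] = -(-15)·(20/3)²·(20-(40/3))²·(3·(40/3)·20-(3·(40/3)+(20/3))·(20-(40/3)))/(6·20³·100000) = 11/3645 m
Superposition: y = Σ y_i = -1919/145800 m ≈ -0.013162 m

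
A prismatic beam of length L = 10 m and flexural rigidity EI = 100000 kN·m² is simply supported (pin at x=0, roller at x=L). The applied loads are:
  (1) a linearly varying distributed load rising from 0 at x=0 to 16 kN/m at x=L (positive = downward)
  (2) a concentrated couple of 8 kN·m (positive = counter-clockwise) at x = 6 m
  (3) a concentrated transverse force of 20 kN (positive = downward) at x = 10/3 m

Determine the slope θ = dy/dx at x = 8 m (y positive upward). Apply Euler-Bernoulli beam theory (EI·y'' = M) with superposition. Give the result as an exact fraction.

θ(8) = 9043/2531250 rad

Load 1 — triangular load w₀=16 kN/m (0→w₀ over full span):
  θ_1 = -w₀(7L⁴-30L²x²+15x⁴)/(360LEI) = -16·(7·10⁴-30·10²·8²+15·8⁴)/(360·10·100000) = 757/281250 rad
Load 2 — applied couple M₀=8 kN·m at a=6 m (b=L-a=4):
  θ_2 = (M₀x²/(2L)-M₀(x-a)+C₁)/EI  [x>a] with C₁=M₀(3b²-L²)/(6L)=-104/15 = (8·8²/(2·10)-8·(8-6)+(-104/15))/100000 = 1/37500 rad
Load 3 — point force P=20 kN at a=10/3 m (b=L-a=20/3):
  θ_3 = -Pa(2L²-6Lx+3x²+a²)/(6LEI)  [x>a] = -20·(10/3)·(2·10²-6·10·8+3·8²+(10/3)²)/(6·10·100000) = 173/202500 rad
Superposition: θ = Σ θ_i = 9043/2531250 rad ≈ 0.003573 rad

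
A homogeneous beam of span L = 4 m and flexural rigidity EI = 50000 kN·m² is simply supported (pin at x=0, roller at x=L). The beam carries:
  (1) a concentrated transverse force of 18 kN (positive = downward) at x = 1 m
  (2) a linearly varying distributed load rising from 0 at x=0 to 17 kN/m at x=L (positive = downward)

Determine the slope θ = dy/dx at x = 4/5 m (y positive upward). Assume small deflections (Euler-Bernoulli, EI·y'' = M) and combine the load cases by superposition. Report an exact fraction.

θ(4/5) = -653207/1125000000 rad

Load 1 — point force P=18 kN at a=1 m (b=L-a=3):
  θ_1 = -Pb(L²-b²-3x²)/(6LEI)  [x≤a] = -18·3·(4²-3²-3·(4/5)²)/(6·4·50000) = -1143/5000000 rad
Load 2 — triangular load w₀=17 kN/m (0→w₀ over full span):
  θ_2 = -w₀(7L⁴-30L²x²+15x⁴)/(360LEI) = -17·(7·4⁴-30·4²·(4/5)²+15·(4/5)⁴)/(360·4·50000) = -6188/17578125 rad
Superposition: θ = Σ θ_i = -653207/1125000000 rad ≈ -0.000581 rad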